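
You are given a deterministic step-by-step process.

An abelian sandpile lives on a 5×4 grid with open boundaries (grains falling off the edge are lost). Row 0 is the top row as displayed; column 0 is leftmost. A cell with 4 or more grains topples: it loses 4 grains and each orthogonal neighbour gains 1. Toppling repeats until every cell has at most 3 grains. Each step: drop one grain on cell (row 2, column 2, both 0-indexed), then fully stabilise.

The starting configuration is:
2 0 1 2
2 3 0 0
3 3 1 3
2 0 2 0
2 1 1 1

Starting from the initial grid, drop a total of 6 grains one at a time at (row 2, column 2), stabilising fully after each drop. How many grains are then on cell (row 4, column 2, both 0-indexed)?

gen 0: 2 0 1 2
2 3 0 0
3 3 1 3
2 0 2 0
2 1 1 1
gen 1: 2 0 1 2
2 3 0 0
3 3 2 3
2 0 2 0
2 1 1 1
gen 2: 2 0 1 2
2 3 0 0
3 3 3 3
2 0 2 0
2 1 1 1
gen 3: 3 1 1 2
0 1 2 1
1 2 2 0
3 1 3 1
2 1 1 1
gen 4: 3 1 1 2
0 1 2 1
1 2 3 0
3 1 3 1
2 1 1 1
gen 5: 3 1 1 2
0 1 3 1
1 3 1 1
3 2 0 2
2 1 2 1
gen 6: 3 1 1 2
0 1 3 1
1 3 2 1
3 2 0 2
2 1 2 1

2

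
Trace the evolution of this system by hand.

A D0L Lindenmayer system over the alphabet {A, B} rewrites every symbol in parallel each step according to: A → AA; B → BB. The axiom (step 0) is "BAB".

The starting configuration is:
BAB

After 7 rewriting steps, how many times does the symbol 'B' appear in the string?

256

[0] BAB
[1] BBAABB
[2] BBBBAAAABBBB
[3] BBBBBBBBAAAAAAAABBBBBBBB
[4] BBBBBBBBBBBBBBBBAAAAAAAAAAAAAAAABBBBBBBBBBBBBBBB
[5] BBBBBBBBBBBBBBBBBBBBBBBBBBBBBBBBAAAAAAAAAAAAAAAAAAAAAAAAAAAAAAAABBBBBBBBBBBBBBBBBBBBBBBBBBBBBBBB
[6] BBBBBBBBBBBBBBBBBBBBBBBBBBBBBBBBBBBBBBBBBBBBBBBBBBBBBBBBBB…BBBBBBBBBBBBBBBBBBBBBBBBBBBBBBBBBBBBBBBBBBBBBBBBBBBBBBBBBB  (len 192)
[7] BBBBBBBBBBBBBBBBBBBBBBBBBBBBBBBBBBBBBBBBBBBBBBBBBBBBBBBBBB…BBBBBBBBBBBBBBBBBBBBBBBBBBBBBBBBBBBBBBBBBBBBBBBBBBBBBBBBBB  (len 384)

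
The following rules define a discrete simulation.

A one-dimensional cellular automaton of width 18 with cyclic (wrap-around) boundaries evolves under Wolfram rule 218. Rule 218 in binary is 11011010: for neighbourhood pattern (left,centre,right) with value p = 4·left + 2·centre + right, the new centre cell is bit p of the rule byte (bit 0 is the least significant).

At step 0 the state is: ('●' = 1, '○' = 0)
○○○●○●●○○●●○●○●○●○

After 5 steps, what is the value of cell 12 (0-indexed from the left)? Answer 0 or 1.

k=0  ○○○●○●●○○●●○●○●○●○
k=1  ○○●○○●●●●●●○○○○○○●
k=2  ●●○●●●●●●●●●○○○○●○
k=3  ●●○●●●●●●●●●●○○●○○
k=4  ●●○●●●●●●●●●●●●○●●
k=5  ●●○●●●●●●●●●●●●○●●

1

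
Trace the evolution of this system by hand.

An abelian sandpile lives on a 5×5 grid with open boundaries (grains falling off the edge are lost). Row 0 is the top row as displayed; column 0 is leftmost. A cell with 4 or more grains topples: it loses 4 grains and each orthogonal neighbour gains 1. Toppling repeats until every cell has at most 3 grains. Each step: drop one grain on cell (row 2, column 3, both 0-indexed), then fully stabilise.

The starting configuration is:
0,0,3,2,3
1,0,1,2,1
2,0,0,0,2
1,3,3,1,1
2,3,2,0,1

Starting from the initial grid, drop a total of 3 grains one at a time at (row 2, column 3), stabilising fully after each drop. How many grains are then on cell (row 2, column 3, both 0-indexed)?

3

k=0  0,0,3,2,3
1,0,1,2,1
2,0,0,0,2
1,3,3,1,1
2,3,2,0,1
k=1  0,0,3,2,3
1,0,1,2,1
2,0,0,1,2
1,3,3,1,1
2,3,2,0,1
k=2  0,0,3,2,3
1,0,1,2,1
2,0,0,2,2
1,3,3,1,1
2,3,2,0,1
k=3  0,0,3,2,3
1,0,1,2,1
2,0,0,3,2
1,3,3,1,1
2,3,2,0,1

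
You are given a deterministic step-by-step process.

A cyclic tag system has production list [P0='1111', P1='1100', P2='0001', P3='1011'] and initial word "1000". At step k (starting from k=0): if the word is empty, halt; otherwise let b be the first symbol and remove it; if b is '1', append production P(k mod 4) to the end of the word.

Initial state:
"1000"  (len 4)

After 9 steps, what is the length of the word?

19

gen 0: "1000"  (len 4)
gen 1: "0001111"  (len 7)
gen 2: "001111"  (len 6)
gen 3: "01111"  (len 5)
gen 4: "1111"  (len 4)
gen 5: "1111111"  (len 7)
gen 6: "1111111100"  (len 10)
gen 7: "1111111000001"  (len 13)
gen 8: "1111110000011011"  (len 16)
gen 9: "1111100000110111111"  (len 19)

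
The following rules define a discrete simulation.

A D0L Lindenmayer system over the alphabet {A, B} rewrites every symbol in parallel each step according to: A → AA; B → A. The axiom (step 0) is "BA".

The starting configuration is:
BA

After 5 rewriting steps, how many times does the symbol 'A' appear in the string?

0) BA
1) AAA
2) AAAAAA
3) AAAAAAAAAAAA
4) AAAAAAAAAAAAAAAAAAAAAAAA
5) AAAAAAAAAAAAAAAAAAAAAAAAAAAAAAAAAAAAAAAAAAAAAAAA

48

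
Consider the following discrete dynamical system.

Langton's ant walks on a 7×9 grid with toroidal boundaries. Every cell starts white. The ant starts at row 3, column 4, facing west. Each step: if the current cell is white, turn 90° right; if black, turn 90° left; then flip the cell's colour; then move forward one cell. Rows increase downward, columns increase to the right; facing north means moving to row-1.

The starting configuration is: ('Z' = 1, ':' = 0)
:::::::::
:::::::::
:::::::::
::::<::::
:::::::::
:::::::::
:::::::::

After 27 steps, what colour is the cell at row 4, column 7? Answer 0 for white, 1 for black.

[0] :::::::::
:::::::::
:::::::::
::::<::::
:::::::::
:::::::::
:::::::::
[1] :::::::::
:::::::::
::::^::::
::::Z::::
:::::::::
:::::::::
:::::::::
[2] :::::::::
:::::::::
::::Z>:::
::::Z::::
:::::::::
:::::::::
:::::::::
[3] :::::::::
:::::::::
::::ZZ:::
::::Zv:::
:::::::::
:::::::::
:::::::::
[4] :::::::::
:::::::::
::::ZZ:::
::::<Z:::
:::::::::
:::::::::
:::::::::
[5] :::::::::
:::::::::
::::ZZ:::
:::::Z:::
::::v::::
:::::::::
:::::::::
[6] :::::::::
:::::::::
::::ZZ:::
:::::Z:::
:::<Z::::
:::::::::
:::::::::
[7] :::::::::
:::::::::
::::ZZ:::
:::^:Z:::
:::ZZ::::
:::::::::
:::::::::
[8] :::::::::
:::::::::
::::ZZ:::
:::Z>Z:::
:::ZZ::::
:::::::::
:::::::::
[9] :::::::::
:::::::::
::::ZZ:::
:::ZZZ:::
:::Zv::::
:::::::::
:::::::::
[10] :::::::::
:::::::::
::::ZZ:::
:::ZZZ:::
:::Z:>:::
:::::::::
:::::::::
[11] :::::::::
:::::::::
::::ZZ:::
:::ZZZ:::
:::Z:Z:::
:::::v:::
:::::::::
[12] :::::::::
:::::::::
::::ZZ:::
:::ZZZ:::
:::Z:Z:::
::::<Z:::
:::::::::
[13] :::::::::
:::::::::
::::ZZ:::
:::ZZZ:::
:::Z^Z:::
::::ZZ:::
:::::::::
[14] :::::::::
:::::::::
::::ZZ:::
:::ZZZ:::
:::ZZ>:::
::::ZZ:::
:::::::::
[15] :::::::::
:::::::::
::::ZZ:::
:::ZZ^:::
:::ZZ::::
::::ZZ:::
:::::::::
[16] :::::::::
:::::::::
::::ZZ:::
:::Z<::::
:::ZZ::::
::::ZZ:::
:::::::::
[17] :::::::::
:::::::::
::::ZZ:::
:::Z:::::
:::Zv::::
::::ZZ:::
:::::::::
[18] :::::::::
:::::::::
::::ZZ:::
:::Z:::::
:::Z:>:::
::::ZZ:::
:::::::::
[19] :::::::::
:::::::::
::::ZZ:::
:::Z:::::
:::Z:Z:::
::::Zv:::
:::::::::
[20] :::::::::
:::::::::
::::ZZ:::
:::Z:::::
:::Z:Z:::
::::Z:>::
:::::::::
[21] :::::::::
:::::::::
::::ZZ:::
:::Z:::::
:::Z:Z:::
::::Z:Z::
::::::v::
[22] :::::::::
:::::::::
::::ZZ:::
:::Z:::::
:::Z:Z:::
::::Z:Z::
:::::<Z::
[23] :::::::::
:::::::::
::::ZZ:::
:::Z:::::
:::Z:Z:::
::::Z^Z::
:::::ZZ::
[24] :::::::::
:::::::::
::::ZZ:::
:::Z:::::
:::Z:Z:::
::::ZZ>::
:::::ZZ::
[25] :::::::::
:::::::::
::::ZZ:::
:::Z:::::
:::Z:Z^::
::::ZZ:::
:::::ZZ::
[26] :::::::::
:::::::::
::::ZZ:::
:::Z:::::
:::Z:ZZ>:
::::ZZ:::
:::::ZZ::
[27] :::::::::
:::::::::
::::ZZ:::
:::Z:::::
:::Z:ZZZ:
::::ZZ:v:
:::::ZZ::

1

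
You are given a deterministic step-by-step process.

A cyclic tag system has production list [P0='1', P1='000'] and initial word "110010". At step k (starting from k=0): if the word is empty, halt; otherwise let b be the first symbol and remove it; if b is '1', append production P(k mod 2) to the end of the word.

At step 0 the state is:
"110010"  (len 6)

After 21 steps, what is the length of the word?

0

t=0: "110010"  (len 6)
t=1: "100101"  (len 6)
t=2: "00101000"  (len 8)
t=3: "0101000"  (len 7)
t=4: "101000"  (len 6)
t=5: "010001"  (len 6)
t=6: "10001"  (len 5)
t=7: "00011"  (len 5)
t=8: "0011"  (len 4)
t=9: "011"  (len 3)
t=10: "11"  (len 2)
t=11: "11"  (len 2)
t=12: "1000"  (len 4)
t=13: "0001"  (len 4)
t=14: "001"  (len 3)
t=15: "01"  (len 2)
t=16: "1"  (len 1)
t=17: "1"  (len 1)
t=18: "000"  (len 3)
t=19: "00"  (len 2)
t=20: "0"  (len 1)
t=21: (halted — word empty)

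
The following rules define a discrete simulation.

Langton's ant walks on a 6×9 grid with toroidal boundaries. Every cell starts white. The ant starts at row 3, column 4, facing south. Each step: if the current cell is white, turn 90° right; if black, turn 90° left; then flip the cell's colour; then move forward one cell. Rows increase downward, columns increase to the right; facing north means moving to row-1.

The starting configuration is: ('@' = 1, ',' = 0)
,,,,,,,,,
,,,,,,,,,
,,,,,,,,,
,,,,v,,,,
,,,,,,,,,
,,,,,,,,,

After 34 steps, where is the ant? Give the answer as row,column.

0,5

step 0: ,,,,,,,,,
,,,,,,,,,
,,,,,,,,,
,,,,v,,,,
,,,,,,,,,
,,,,,,,,,
step 1: ,,,,,,,,,
,,,,,,,,,
,,,,,,,,,
,,,<@,,,,
,,,,,,,,,
,,,,,,,,,
step 2: ,,,,,,,,,
,,,,,,,,,
,,,^,,,,,
,,,@@,,,,
,,,,,,,,,
,,,,,,,,,
step 3: ,,,,,,,,,
,,,,,,,,,
,,,@>,,,,
,,,@@,,,,
,,,,,,,,,
,,,,,,,,,
step 4: ,,,,,,,,,
,,,,,,,,,
,,,@@,,,,
,,,@v,,,,
,,,,,,,,,
,,,,,,,,,
step 5: ,,,,,,,,,
,,,,,,,,,
,,,@@,,,,
,,,@,>,,,
,,,,,,,,,
,,,,,,,,,
step 6: ,,,,,,,,,
,,,,,,,,,
,,,@@,,,,
,,,@,@,,,
,,,,,v,,,
,,,,,,,,,
step 7: ,,,,,,,,,
,,,,,,,,,
,,,@@,,,,
,,,@,@,,,
,,,,<@,,,
,,,,,,,,,
step 8: ,,,,,,,,,
,,,,,,,,,
,,,@@,,,,
,,,@^@,,,
,,,,@@,,,
,,,,,,,,,
step 9: ,,,,,,,,,
,,,,,,,,,
,,,@@,,,,
,,,@@>,,,
,,,,@@,,,
,,,,,,,,,
step 10: ,,,,,,,,,
,,,,,,,,,
,,,@@^,,,
,,,@@,,,,
,,,,@@,,,
,,,,,,,,,
step 11: ,,,,,,,,,
,,,,,,,,,
,,,@@@>,,
,,,@@,,,,
,,,,@@,,,
,,,,,,,,,
step 12: ,,,,,,,,,
,,,,,,,,,
,,,@@@@,,
,,,@@,v,,
,,,,@@,,,
,,,,,,,,,
step 13: ,,,,,,,,,
,,,,,,,,,
,,,@@@@,,
,,,@@<@,,
,,,,@@,,,
,,,,,,,,,
step 14: ,,,,,,,,,
,,,,,,,,,
,,,@@^@,,
,,,@@@@,,
,,,,@@,,,
,,,,,,,,,
step 15: ,,,,,,,,,
,,,,,,,,,
,,,@<,@,,
,,,@@@@,,
,,,,@@,,,
,,,,,,,,,
step 16: ,,,,,,,,,
,,,,,,,,,
,,,@,,@,,
,,,@v@@,,
,,,,@@,,,
,,,,,,,,,
step 17: ,,,,,,,,,
,,,,,,,,,
,,,@,,@,,
,,,@,>@,,
,,,,@@,,,
,,,,,,,,,
step 18: ,,,,,,,,,
,,,,,,,,,
,,,@,^@,,
,,,@,,@,,
,,,,@@,,,
,,,,,,,,,
step 19: ,,,,,,,,,
,,,,,,,,,
,,,@,@>,,
,,,@,,@,,
,,,,@@,,,
,,,,,,,,,
step 20: ,,,,,,,,,
,,,,,,^,,
,,,@,@,,,
,,,@,,@,,
,,,,@@,,,
,,,,,,,,,
step 21: ,,,,,,,,,
,,,,,,@>,
,,,@,@,,,
,,,@,,@,,
,,,,@@,,,
,,,,,,,,,
step 22: ,,,,,,,,,
,,,,,,@@,
,,,@,@,v,
,,,@,,@,,
,,,,@@,,,
,,,,,,,,,
step 23: ,,,,,,,,,
,,,,,,@@,
,,,@,@<@,
,,,@,,@,,
,,,,@@,,,
,,,,,,,,,
step 24: ,,,,,,,,,
,,,,,,^@,
,,,@,@@@,
,,,@,,@,,
,,,,@@,,,
,,,,,,,,,
step 25: ,,,,,,,,,
,,,,,<,@,
,,,@,@@@,
,,,@,,@,,
,,,,@@,,,
,,,,,,,,,
step 26: ,,,,,^,,,
,,,,,@,@,
,,,@,@@@,
,,,@,,@,,
,,,,@@,,,
,,,,,,,,,
step 27: ,,,,,@>,,
,,,,,@,@,
,,,@,@@@,
,,,@,,@,,
,,,,@@,,,
,,,,,,,,,
step 28: ,,,,,@@,,
,,,,,@v@,
,,,@,@@@,
,,,@,,@,,
,,,,@@,,,
,,,,,,,,,
step 29: ,,,,,@@,,
,,,,,<@@,
,,,@,@@@,
,,,@,,@,,
,,,,@@,,,
,,,,,,,,,
step 30: ,,,,,@@,,
,,,,,,@@,
,,,@,v@@,
,,,@,,@,,
,,,,@@,,,
,,,,,,,,,
step 31: ,,,,,@@,,
,,,,,,@@,
,,,@,,>@,
,,,@,,@,,
,,,,@@,,,
,,,,,,,,,
step 32: ,,,,,@@,,
,,,,,,^@,
,,,@,,,@,
,,,@,,@,,
,,,,@@,,,
,,,,,,,,,
step 33: ,,,,,@@,,
,,,,,<,@,
,,,@,,,@,
,,,@,,@,,
,,,,@@,,,
,,,,,,,,,
step 34: ,,,,,^@,,
,,,,,@,@,
,,,@,,,@,
,,,@,,@,,
,,,,@@,,,
,,,,,,,,,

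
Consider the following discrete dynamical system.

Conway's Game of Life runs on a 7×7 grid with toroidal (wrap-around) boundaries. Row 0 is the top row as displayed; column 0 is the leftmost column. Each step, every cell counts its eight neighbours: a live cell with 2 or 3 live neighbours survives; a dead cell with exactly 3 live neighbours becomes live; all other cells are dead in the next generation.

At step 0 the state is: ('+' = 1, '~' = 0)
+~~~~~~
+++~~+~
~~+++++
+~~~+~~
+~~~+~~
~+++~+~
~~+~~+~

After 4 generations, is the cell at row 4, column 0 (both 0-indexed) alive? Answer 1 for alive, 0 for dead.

k=0  +~~~~~~
+++~~+~
~~+++++
+~~~+~~
+~~~+~~
~+++~+~
~~+~~+~
k=1  +~+~~~~
+~+~~+~
~~+~~~~
++~~~~~
+~+~+++
~+++~++
~~+++~+
k=2  +~+~++~
~~++~~+
+~+~~~+
+~++~+~
~~~~+~~
~~~~~~~
~~~~+~+
k=3  +++~+~~
~~+~+~~
+~~~++~
+~++++~
~~~++~~
~~~~~+~
~~~++~+
k=4  +++~+~~
+~+~+~+
~~+~~~~
~++~~~~
~~+~~~+
~~~~~+~
+++++~+

0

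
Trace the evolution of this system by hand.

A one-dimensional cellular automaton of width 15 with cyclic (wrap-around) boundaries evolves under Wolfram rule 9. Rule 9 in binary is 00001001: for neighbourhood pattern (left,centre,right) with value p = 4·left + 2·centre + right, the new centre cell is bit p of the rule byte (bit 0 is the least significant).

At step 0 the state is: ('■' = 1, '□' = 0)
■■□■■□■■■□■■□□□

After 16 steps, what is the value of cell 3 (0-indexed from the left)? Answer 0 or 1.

1

k=0  ■■□■■□■■■□■■□□□
k=1  ■□□■□□■□□□■□□■□
k=2  □□□□□□□□■□□□□□□
k=3  ■■■■■■■□□□■■■■■
k=4  □□□□□□□□■□■□□□□
k=5  ■■■■■■■□□□□□■■■
k=6  □□□□□□□□■■■□■□□
k=7  ■■■■■■■□■□□□□□■
k=8  □□□□□□□□□□■■■□■
k=9  □■■■■■■■■□■□□□□
k=10  □■□□□□□□□□□□■■■
k=11  □□□■■■■■■■■□■□□
k=12  ■■□■□□□□□□□□□□■
k=13  □□□□□■■■■■■■■□■
k=14  □■■■□■□□□□□□□□□
k=15  □■□□□□□■■■■■■■■
k=16  □□□■■■□■□□□□□□□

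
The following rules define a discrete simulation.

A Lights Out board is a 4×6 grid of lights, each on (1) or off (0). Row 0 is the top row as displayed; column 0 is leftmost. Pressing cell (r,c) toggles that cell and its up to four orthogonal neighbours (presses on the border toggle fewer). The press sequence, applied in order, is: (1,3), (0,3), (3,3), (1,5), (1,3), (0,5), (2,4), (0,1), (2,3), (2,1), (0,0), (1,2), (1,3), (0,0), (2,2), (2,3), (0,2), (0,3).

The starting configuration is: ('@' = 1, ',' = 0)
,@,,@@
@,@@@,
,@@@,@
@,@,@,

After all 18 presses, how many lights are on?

18

[0] ,@,,@@
@,@@@,
,@@@,@
@,@,@,
[1] ,@,@@@
@,,,,,
,@@,,@
@,@,@,
[2] ,@@,,@
@,,@,,
,@@,,@
@,@,@,
[3] ,@@,,@
@,,@,,
,@@@,@
@,,@,,
[4] ,@@,,,
@,,@@@
,@@@,,
@,,@,,
[5] ,@@@,,
@,@,,@
,@@,,,
@,,@,,
[6] ,@@@@@
@,@,,,
,@@,,,
@,,@,,
[7] ,@@@@@
@,@,@,
,@@@@@
@,,@@,
[8] @,,@@@
@@@,@,
,@@@@@
@,,@@,
[9] @,,@@@
@@@@@,
,@,,,@
@,,,@,
[10] @,,@@@
@,@@@,
@,@,,@
@@,,@,
[11] ,@,@@@
,,@@@,
@,@,,@
@@,,@,
[12] ,@@@@@
,@,,@,
@,,,,@
@@,,@,
[13] ,@@,@@
,@@@,,
@,,@,@
@@,,@,
[14] @,@,@@
@@@@,,
@,,@,@
@@,,@,
[15] @,@,@@
@@,@,,
@@@,,@
@@@,@,
[16] @,@,@@
@@,,,,
@@,@@@
@@@@@,
[17] @@,@@@
@@@,,,
@@,@@@
@@@@@,
[18] @@@,,@
@@@@,,
@@,@@@
@@@@@,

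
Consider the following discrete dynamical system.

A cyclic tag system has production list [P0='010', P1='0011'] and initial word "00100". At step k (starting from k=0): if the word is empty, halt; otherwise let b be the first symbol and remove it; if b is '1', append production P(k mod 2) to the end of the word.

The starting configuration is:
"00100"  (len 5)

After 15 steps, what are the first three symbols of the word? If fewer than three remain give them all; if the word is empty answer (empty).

001

gen 0: "00100"  (len 5)
gen 1: "0100"  (len 4)
gen 2: "100"  (len 3)
gen 3: "00010"  (len 5)
gen 4: "0010"  (len 4)
gen 5: "010"  (len 3)
gen 6: "10"  (len 2)
gen 7: "0010"  (len 4)
gen 8: "010"  (len 3)
gen 9: "10"  (len 2)
gen 10: "00011"  (len 5)
gen 11: "0011"  (len 4)
gen 12: "011"  (len 3)
gen 13: "11"  (len 2)
gen 14: "10011"  (len 5)
gen 15: "0011010"  (len 7)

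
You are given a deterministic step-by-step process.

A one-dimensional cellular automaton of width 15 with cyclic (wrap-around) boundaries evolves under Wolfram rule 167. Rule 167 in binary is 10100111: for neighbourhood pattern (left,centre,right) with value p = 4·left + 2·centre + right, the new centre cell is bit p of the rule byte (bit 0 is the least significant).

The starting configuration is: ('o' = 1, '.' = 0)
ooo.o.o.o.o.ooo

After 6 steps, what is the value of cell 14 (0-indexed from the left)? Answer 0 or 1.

gen 0: ooo.o.o.o.o.ooo
gen 1: oo.ooooooooo.oo
gen 2: o.o.ooooooo.o.o
gen 3: .ooo.ooooo.ooo.
gen 4: o.o.o.ooo.o.o..
gen 5: oooooo.o.oooo.o
gen 6: ooooo.ooo.oo.o.

0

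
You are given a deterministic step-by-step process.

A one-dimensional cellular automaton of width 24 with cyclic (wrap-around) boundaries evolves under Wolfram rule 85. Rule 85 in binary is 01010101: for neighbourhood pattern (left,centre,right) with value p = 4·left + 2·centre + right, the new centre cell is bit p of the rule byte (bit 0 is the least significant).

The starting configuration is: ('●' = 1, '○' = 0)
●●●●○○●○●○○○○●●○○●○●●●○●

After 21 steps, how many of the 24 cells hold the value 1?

gen 0: ●●●●○○●○●○○○○●●○○●○●●●○●
gen 1: ○○○●●○●○●●●●○○●●○●○○○●○○
gen 2: ●●○○●○●○○○○●●○○●○●●●○●●●
gen 3: ○●●○●○●●●●○○●●○●○○○●○○○○
gen 4: ○○●○●○○○○●●○○●○●●●○●●●●●
gen 5: ●○●○●●●●○○●●○●○○○●○○○○○●
gen 6: ●○●○○○○●●○○●○●●●○●●●●●○○
gen 7: ●○●●●●○○●●○●○○○●○○○○○●●○
gen 8: ●○○○○●●○○●○●●●○●●●●●○○●○
gen 9: ●●●●○○●●○●○○○●○○○○○●●○●○
gen 10: ○○○●●○○●○●●●○●●●●●○○●○●○
gen 11: ●●○○●●○●○○○●○○○○○●●○●○●●
gen 12: ○●●○○●○●●●○●●●●●○○●○●○○○
gen 13: ○○●●○●○○○●○○○○○●●○●○●●●●
gen 14: ●○○●○●●●○●●●●●○○●○●○○○○●
gen 15: ●●○●○○○●○○○○○●●○●○●●●●○○
gen 16: ○●○●●●○●●●●●○○●○●○○○○●●○
gen 17: ○●○○○●○○○○○●●○●○●●●●○○●●
gen 18: ○●●●○●●●●●○○●○●○○○○●●○○●
gen 19: ○○○●○○○○○●●○●○●●●●○○●●○●
gen 20: ●●○●●●●●○○●○●○○○○●●○○●○●
gen 21: ○●○○○○○●●○●○●●●●○○●●○●○○

11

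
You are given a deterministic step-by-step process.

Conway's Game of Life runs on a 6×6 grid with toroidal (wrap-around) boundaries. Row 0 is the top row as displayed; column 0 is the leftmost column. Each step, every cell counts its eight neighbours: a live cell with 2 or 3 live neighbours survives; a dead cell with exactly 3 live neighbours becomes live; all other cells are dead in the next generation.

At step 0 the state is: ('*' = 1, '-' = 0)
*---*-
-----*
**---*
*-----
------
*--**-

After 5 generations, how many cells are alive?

0) *---*-
-----*
**---*
*-----
------
*--**-
1) *--**-
-*--*-
-*---*
**---*
-----*
---**-
2) --*---
-****-
-**-**
-*--**
-----*
---*--
3) -*--*-
*---**
------
-***--
*----*
------
4) *---*-
*---**
******
***---
***---
*----*
5) -*--*-
--*---
------
----*-
--*---
------

5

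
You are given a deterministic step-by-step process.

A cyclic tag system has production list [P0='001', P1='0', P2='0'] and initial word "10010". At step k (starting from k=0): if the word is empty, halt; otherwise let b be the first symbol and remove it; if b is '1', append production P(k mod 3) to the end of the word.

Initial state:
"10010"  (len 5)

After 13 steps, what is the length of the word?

step 0: "10010"  (len 5)
step 1: "0010001"  (len 7)
step 2: "010001"  (len 6)
step 3: "10001"  (len 5)
step 4: "0001001"  (len 7)
step 5: "001001"  (len 6)
step 6: "01001"  (len 5)
step 7: "1001"  (len 4)
step 8: "0010"  (len 4)
step 9: "010"  (len 3)
step 10: "10"  (len 2)
step 11: "00"  (len 2)
step 12: "0"  (len 1)
step 13: (halted — word empty)

0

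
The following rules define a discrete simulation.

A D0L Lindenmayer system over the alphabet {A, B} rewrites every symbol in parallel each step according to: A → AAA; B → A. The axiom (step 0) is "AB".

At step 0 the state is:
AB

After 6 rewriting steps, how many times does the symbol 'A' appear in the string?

[0] AB
[1] AAAA
[2] AAAAAAAAAAAA
[3] AAAAAAAAAAAAAAAAAAAAAAAAAAAAAAAAAAAA
[4] AAAAAAAAAAAAAAAAAAAAAAAAAAAAAAAAAAAAAAAAAAAAAAAAAAAAAAAAAAAAAAAAAAAAAAAAAAAAAAAAAAAAAAAAAAAAAAAAAAAAAAAAAAAA
[5] AAAAAAAAAAAAAAAAAAAAAAAAAAAAAAAAAAAAAAAAAAAAAAAAAAAAAAAAAA…AAAAAAAAAAAAAAAAAAAAAAAAAAAAAAAAAAAAAAAAAAAAAAAAAAAAAAAAAA  (len 324)
[6] AAAAAAAAAAAAAAAAAAAAAAAAAAAAAAAAAAAAAAAAAAAAAAAAAAAAAAAAAA…AAAAAAAAAAAAAAAAAAAAAAAAAAAAAAAAAAAAAAAAAAAAAAAAAAAAAAAAAA  (len 972)

972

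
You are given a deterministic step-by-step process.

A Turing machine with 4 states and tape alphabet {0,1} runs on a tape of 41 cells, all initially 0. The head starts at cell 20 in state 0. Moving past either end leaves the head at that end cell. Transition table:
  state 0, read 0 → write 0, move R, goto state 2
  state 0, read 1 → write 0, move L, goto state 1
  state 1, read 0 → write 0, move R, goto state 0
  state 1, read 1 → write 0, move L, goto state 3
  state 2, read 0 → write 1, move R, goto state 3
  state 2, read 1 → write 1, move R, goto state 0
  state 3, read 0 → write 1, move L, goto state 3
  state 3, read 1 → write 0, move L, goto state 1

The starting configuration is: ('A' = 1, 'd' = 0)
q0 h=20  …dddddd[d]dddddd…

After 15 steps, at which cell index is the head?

27

[0] q0 h=20  …dddddd[d]dddddd…
[1] q2 h=21  …dddddd[d]dddddd…
[2] q3 h=22  …dddddA[d]dddddd…
[3] q3 h=21  …dddddd[A]Addddd…
[4] q1 h=20  …dddddd[d]dAdddd…
[5] q0 h=21  …dddddd[d]Addddd…
[6] q2 h=22  …dddddd[A]dddddd…
[7] q0 h=23  …dddddA[d]dddddd…
[8] q2 h=24  …ddddAd[d]dddddd…
[9] q3 h=25  …dddAdA[d]dddddd…
[10] q3 h=24  …ddddAd[A]Addddd…
[11] q1 h=23  …dddddA[d]dAdddd…
[12] q0 h=24  …ddddAd[d]Addddd…
[13] q2 h=25  …dddAdd[A]dddddd…
[14] q0 h=26  …ddAddA[d]dddddd…
[15] q2 h=27  …dAddAd[d]dddddd…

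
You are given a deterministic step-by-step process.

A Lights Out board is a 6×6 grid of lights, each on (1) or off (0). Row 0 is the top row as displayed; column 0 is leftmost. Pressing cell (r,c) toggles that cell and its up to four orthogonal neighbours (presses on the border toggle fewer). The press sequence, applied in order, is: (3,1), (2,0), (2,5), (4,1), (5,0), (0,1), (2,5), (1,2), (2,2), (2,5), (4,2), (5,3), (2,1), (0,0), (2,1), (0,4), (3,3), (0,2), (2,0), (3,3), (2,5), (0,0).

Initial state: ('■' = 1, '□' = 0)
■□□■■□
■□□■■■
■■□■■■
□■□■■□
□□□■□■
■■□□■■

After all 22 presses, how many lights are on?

0) ■□□■■□
■□□■■■
■■□■■■
□■□■■□
□□□■□■
■■□□■■
1) ■□□■■□
■□□■■■
■□□■■■
■□■■■□
□■□■□■
■■□□■■
2) ■□□■■□
□□□■■■
□■□■■■
□□■■■□
□■□■□■
■■□□■■
3) ■□□■■□
□□□■■□
□■□■□□
□□■■■■
□■□■□■
■■□□■■
4) ■□□■■□
□□□■■□
□■□■□□
□■■■■■
■□■■□■
■□□□■■
5) ■□□■■□
□□□■■□
□■□■□□
□■■■■■
□□■■□■
□■□□■■
6) □■■■■□
□■□■■□
□■□■□□
□■■■■■
□□■■□■
□■□□■■
7) □■■■■□
□■□■■■
□■□■■■
□■■■■□
□□■■□■
□■□□■■
8) □■□■■□
□□■□■■
□■■■■■
□■■■■□
□□■■□■
□■□□■■
9) □■□■■□
□□□□■■
□□□□■■
□■□■■□
□□■■□■
□■□□■■
10) □■□■■□
□□□□■□
□□□□□□
□■□■■■
□□■■□■
□■□□■■
11) □■□■■□
□□□□■□
□□□□□□
□■■■■■
□■□□□■
□■■□■■
12) □■□■■□
□□□□■□
□□□□□□
□■■■■■
□■□■□■
□■□■□■
13) □■□■■□
□■□□■□
■■■□□□
□□■■■■
□■□■□■
□■□■□■
14) ■□□■■□
■■□□■□
■■■□□□
□□■■■■
□■□■□■
□■□■□■
15) ■□□■■□
■□□□■□
□□□□□□
□■■■■■
□■□■□■
□■□■□■
16) ■□□□□■
■□□□□□
□□□□□□
□■■■■■
□■□■□■
□■□■□■
17) ■□□□□■
■□□□□□
□□□■□□
□■□□□■
□■□□□■
□■□■□■
18) ■■■■□■
■□■□□□
□□□■□□
□■□□□■
□■□□□■
□■□■□■
19) ■■■■□■
□□■□□□
■■□■□□
■■□□□■
□■□□□■
□■□■□■
20) ■■■■□■
□□■□□□
■■□□□□
■■■■■■
□■□■□■
□■□■□■
21) ■■■■□■
□□■□□■
■■□□■■
■■■■■□
□■□■□■
□■□■□■
22) □□■■□■
■□■□□■
■■□□■■
■■■■■□
□■□■□■
□■□■□■

21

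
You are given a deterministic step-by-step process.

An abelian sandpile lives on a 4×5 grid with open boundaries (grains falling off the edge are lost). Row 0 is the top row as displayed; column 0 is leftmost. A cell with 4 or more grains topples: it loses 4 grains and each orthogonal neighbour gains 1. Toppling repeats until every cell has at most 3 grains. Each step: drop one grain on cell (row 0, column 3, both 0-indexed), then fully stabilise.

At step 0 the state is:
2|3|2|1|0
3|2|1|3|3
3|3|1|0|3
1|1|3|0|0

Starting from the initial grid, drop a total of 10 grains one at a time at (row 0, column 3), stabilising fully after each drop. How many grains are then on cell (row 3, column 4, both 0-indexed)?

1

gen 0: 2|3|2|1|0
3|2|1|3|3
3|3|1|0|3
1|1|3|0|0
gen 1: 2|3|2|2|0
3|2|1|3|3
3|3|1|0|3
1|1|3|0|0
gen 2: 2|3|2|3|0
3|2|1|3|3
3|3|1|0|3
1|1|3|0|0
gen 3: 2|3|3|1|2
3|2|2|1|1
3|3|1|2|0
1|1|3|0|1
gen 4: 2|3|3|2|2
3|2|2|1|1
3|3|1|2|0
1|1|3|0|1
gen 5: 2|3|3|3|2
3|2|2|1|1
3|3|1|2|0
1|1|3|0|1
gen 6: 3|0|1|1|3
3|3|3|2|1
3|3|1|2|0
1|1|3|0|1
gen 7: 3|0|1|2|3
3|3|3|2|1
3|3|1|2|0
1|1|3|0|1
gen 8: 3|0|1|3|3
3|3|3|2|1
3|3|1|2|0
1|1|3|0|1
gen 9: 3|0|2|1|0
3|3|3|3|2
3|3|1|2|0
1|1|3|0|1
gen 10: 3|0|2|2|0
3|3|3|3|2
3|3|1|2|0
1|1|3|0|1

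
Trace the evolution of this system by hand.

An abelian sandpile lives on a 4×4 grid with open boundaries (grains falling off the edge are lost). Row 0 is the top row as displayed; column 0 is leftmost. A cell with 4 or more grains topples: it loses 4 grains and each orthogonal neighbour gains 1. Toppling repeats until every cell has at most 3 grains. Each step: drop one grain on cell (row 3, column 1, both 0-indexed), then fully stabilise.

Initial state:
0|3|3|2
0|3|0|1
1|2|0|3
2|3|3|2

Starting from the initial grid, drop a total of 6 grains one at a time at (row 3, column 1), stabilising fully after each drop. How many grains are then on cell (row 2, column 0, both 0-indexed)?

3

[0] 0|3|3|2
0|3|0|1
1|2|0|3
2|3|3|2
[1] 0|3|3|2
0|3|0|1
1|3|1|3
3|1|0|3
[2] 0|3|3|2
0|3|0|1
1|3|1|3
3|2|0|3
[3] 0|3|3|2
0|3|0|1
1|3|1|3
3|3|0|3
[4] 1|1|0|3
1|1|2|1
3|1|2|3
0|2|1|3
[5] 1|1|0|3
1|1|2|1
3|1|2|3
0|3|1|3
[6] 1|1|0|3
1|1|2|1
3|2|2|3
1|0|2|3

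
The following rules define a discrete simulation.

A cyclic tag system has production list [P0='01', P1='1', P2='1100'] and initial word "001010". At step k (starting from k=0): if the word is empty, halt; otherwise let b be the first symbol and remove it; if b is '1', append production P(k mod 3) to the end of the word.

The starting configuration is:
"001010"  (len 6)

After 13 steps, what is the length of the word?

4

[0] "001010"  (len 6)
[1] "01010"  (len 5)
[2] "1010"  (len 4)
[3] "0101100"  (len 7)
[4] "101100"  (len 6)
[5] "011001"  (len 6)
[6] "11001"  (len 5)
[7] "100101"  (len 6)
[8] "001011"  (len 6)
[9] "01011"  (len 5)
[10] "1011"  (len 4)
[11] "0111"  (len 4)
[12] "111"  (len 3)
[13] "1101"  (len 4)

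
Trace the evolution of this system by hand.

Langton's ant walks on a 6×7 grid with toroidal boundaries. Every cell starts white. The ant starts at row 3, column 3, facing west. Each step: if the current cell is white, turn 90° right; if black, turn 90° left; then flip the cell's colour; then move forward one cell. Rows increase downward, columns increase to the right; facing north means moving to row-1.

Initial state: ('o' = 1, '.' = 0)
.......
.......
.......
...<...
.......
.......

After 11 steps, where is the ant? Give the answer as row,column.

5,4

k=0  .......
.......
.......
...<...
.......
.......
k=1  .......
.......
...^...
...o...
.......
.......
k=2  .......
.......
...o>..
...o...
.......
.......
k=3  .......
.......
...oo..
...ov..
.......
.......
k=4  .......
.......
...oo..
...<o..
.......
.......
k=5  .......
.......
...oo..
....o..
...v...
.......
k=6  .......
.......
...oo..
....o..
..<o...
.......
k=7  .......
.......
...oo..
..^.o..
..oo...
.......
k=8  .......
.......
...oo..
..o>o..
..oo...
.......
k=9  .......
.......
...oo..
..ooo..
..ov...
.......
k=10  .......
.......
...oo..
..ooo..
..o.>..
.......
k=11  .......
.......
...oo..
..ooo..
..o.o..
....v..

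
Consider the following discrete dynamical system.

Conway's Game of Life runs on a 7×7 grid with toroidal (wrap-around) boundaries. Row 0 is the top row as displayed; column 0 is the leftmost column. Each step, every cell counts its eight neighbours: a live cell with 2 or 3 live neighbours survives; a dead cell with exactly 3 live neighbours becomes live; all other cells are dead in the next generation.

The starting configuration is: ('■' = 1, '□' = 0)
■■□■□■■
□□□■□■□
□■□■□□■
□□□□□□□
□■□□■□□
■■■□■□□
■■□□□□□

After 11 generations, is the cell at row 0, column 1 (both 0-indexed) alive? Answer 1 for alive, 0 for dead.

k=0  ■■□■□■■
□□□■□■□
□■□■□□■
□□□□□□□
□■□□■□□
■■■□■□□
■■□□□□□
k=1  □■□□□■□
□■□■□■□
□□■□■□□
■□■□□□□
■■■■□□□
□□■■□□□
□□□■■■□
k=2  □□□■□■■
□■□■□■□
□□■□■□□
■□□□□□□
■□□□□□□
□□□□□□□
□□□■□■□
k=3  □□□■□■■
□□□■□■■
□■■■■□□
□■□□□□□
□□□□□□□
□□□□□□□
□□□□□■■
k=4  ■□□□□□□
■□□□□□■
■■□■■■□
□■□■□□□
□□□□□□□
□□□□□□□
□□□□■■■
k=5  ■□□□□□□
□□□□■■□
□■□■■■□
■■□■□□□
□□□□□□□
□□□□□■□
□□□□□■■
k=6  □□□□■□□
□□□■□■■
■■□■□■■
■■□■□□□
□□□□□□□
□□□□□■■
□□□□□■■
k=7  □□□□■□□
□□■■□□□
□■□■□■□
□■□□■□□
■□□□□□■
□□□□□■■
□□□□■□■
k=8  □□□□■■□
□□■■□□□
□■□■□□□
□■■□■■■
■□□□□□■
□□□□□□□
□□□□■□■
k=9  □□□□■■□
□□■■□□□
■■□□□■□
□■■■■■■
■■□□□□■
■□□□□■■
□□□□■□□
k=10  □□□□■■□
□■■■□■■
■□□□□■□
□□□■■□□
□□□■□□□
□■□□□■□
□□□□■□□
k=11  □□■□□□■
■■■■□□□
■■□□□■□
□□□■■□□
□□■■□□□
□□□□■□□
□□□□■□□

0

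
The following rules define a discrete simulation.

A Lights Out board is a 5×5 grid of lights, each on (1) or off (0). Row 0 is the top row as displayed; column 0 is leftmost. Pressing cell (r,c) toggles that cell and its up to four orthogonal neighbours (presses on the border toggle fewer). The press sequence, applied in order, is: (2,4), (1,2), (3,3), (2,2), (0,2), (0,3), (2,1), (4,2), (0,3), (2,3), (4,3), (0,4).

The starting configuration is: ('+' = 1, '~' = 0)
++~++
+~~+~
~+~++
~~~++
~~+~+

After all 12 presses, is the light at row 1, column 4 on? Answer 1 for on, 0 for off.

0) ++~++
+~~+~
~+~++
~~~++
~~+~+
1) ++~++
+~~++
~+~~~
~~~+~
~~+~+
2) +++++
+++~+
~++~~
~~~+~
~~+~+
3) +++++
+++~+
~+++~
~~+~+
~~+++
4) +++++
++~~+
~~~~~
~~~~+
~~+++
5) +~~~+
+++~+
~~~~~
~~~~+
~~+++
6) +~++~
+++++
~~~~~
~~~~+
~~+++
7) +~++~
+~+++
+++~~
~+~~+
~~+++
8) +~++~
+~+++
+++~~
~++~+
~+~~+
9) +~~~+
+~+~+
+++~~
~++~+
~+~~+
10) +~~~+
+~+++
++~++
~++++
~+~~+
11) +~~~+
+~+++
++~++
~++~+
~+++~
12) +~~+~
+~++~
++~++
~++~+
~+++~

0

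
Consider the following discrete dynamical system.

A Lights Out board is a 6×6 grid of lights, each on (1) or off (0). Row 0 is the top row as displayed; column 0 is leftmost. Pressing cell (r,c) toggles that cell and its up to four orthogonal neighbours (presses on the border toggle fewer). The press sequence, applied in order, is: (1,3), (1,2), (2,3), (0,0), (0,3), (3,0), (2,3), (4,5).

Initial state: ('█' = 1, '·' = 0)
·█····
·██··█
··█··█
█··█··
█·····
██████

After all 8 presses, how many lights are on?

t=0: ·█····
·██··█
··█··█
█··█··
█·····
██████
t=1: ·█·█··
·█·███
··██·█
█··█··
█·····
██████
t=2: ·███··
··█·██
···█·█
█··█··
█·····
██████
t=3: ·███··
··████
··█·██
█·····
█·····
██████
t=4: █·██··
█·████
··█·██
█·····
█·····
██████
t=5: █···█·
█·█·██
··█·██
█·····
█·····
██████
t=6: █···█·
█·█·██
█·█·██
·█····
······
██████
t=7: █···█·
█·████
█··█·█
·█·█··
······
██████
t=8: █···█·
█·████
█··█·█
·█·█·█
····██
█████·

20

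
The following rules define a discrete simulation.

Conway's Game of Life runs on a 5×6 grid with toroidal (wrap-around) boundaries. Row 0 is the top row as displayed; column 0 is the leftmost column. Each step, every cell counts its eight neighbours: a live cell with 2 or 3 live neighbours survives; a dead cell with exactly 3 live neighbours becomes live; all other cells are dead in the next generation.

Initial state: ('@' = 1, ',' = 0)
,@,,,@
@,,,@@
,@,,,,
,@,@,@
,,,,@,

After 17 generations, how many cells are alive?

3

0) ,@,,,@
@,,,@@
,@,,,,
,@,@,@
,,,,@,
1) ,,,,,,
,@,,@@
,@@,,,
@,@,@,
,,@,@@
2) @,,@,,
@@@,,,
,,@,@,
@,@,@,
,@,,@@
3) ,,,@@,
@,@,,@
@,@,,,
@,@,@,
,@@,@,
4) @,,,@,
@,@,@@
@,@,,,
@,@,,,
,@@,@,
5) @,@,@,
@,,,@,
@,@,,,
@,@,,@
@,@,,,
6) @,,,,,
@,,,,,
@,,@,,
@,@@,@
@,@,,,
7) @,,,,@
@@,,,@
@,@@@,
@,@@@@
@,@@,,
8) ,,@,@,
,,@@,,
,,,,,,
@,,,,,
,,@,,,
9) ,@@,,,
,,@@,,
,,,,,,
,,,,,,
,@,@,,
10) ,@,,,,
,@@@,,
,,,,,,
,,,,,,
,@,,,,
11) @@,,,,
,@@,,,
,,@,,,
,,,,,,
,,,,,,
12) @@@,,,
@,@,,,
,@@,,,
,,,,,,
,,,,,,
13) @,@,,,
@,,@,,
,@@,,,
,,,,,,
,@,,,,
14) @,@,,,
@,,@,,
,@@,,,
,@@,,,
,@,,,,
15) @,@,,,
@,,@,,
@,,@,,
@,,,,,
@,,,,,
16) @,,,,@
@,@@,@
@@,,,@
@@,,,@
@,,,,@
17) ,,,,,,
,,@,,,
,,,,,,
,,,,@,
,,,,@,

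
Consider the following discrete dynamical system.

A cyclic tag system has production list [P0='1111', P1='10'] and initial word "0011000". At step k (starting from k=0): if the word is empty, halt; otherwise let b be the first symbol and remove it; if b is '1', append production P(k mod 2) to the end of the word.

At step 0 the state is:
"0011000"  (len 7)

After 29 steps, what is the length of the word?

0) "0011000"  (len 7)
1) "011000"  (len 6)
2) "11000"  (len 5)
3) "10001111"  (len 8)
4) "000111110"  (len 9)
5) "00111110"  (len 8)
6) "0111110"  (len 7)
7) "111110"  (len 6)
8) "1111010"  (len 7)
9) "1110101111"  (len 10)
10) "11010111110"  (len 11)
11) "10101111101111"  (len 14)
12) "010111110111110"  (len 15)
13) "10111110111110"  (len 14)
14) "011111011111010"  (len 15)
15) "11111011111010"  (len 14)
16) "111101111101010"  (len 15)
17) "111011111010101111"  (len 18)
18) "1101111101010111110"  (len 19)
19) "1011111010101111101111"  (len 22)
20) "01111101010111110111110"  (len 23)
21) "1111101010111110111110"  (len 22)
22) "11110101011111011111010"  (len 23)
23) "11101010111110111110101111"  (len 26)
24) "110101011111011111010111110"  (len 27)
25) "101010111110111110101111101111"  (len 30)
26) "0101011111011111010111110111110"  (len 31)
27) "101011111011111010111110111110"  (len 30)
28) "0101111101111101011111011111010"  (len 31)
29) "101111101111101011111011111010"  (len 30)

30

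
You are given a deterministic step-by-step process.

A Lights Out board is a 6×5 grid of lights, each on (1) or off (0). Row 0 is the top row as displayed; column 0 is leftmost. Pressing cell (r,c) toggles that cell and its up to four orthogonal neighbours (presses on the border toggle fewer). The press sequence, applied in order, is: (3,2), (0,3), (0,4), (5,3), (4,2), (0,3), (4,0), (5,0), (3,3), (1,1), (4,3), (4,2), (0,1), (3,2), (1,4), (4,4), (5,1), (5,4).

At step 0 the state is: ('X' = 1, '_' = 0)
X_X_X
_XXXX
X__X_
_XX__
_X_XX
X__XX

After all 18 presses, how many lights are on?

[0] X_X_X
_XXXX
X__X_
_XX__
_X_XX
X__XX
[1] X_X_X
_XXXX
X_XX_
___X_
_XXXX
X__XX
[2] X__X_
_XX_X
X_XX_
___X_
_XXXX
X__XX
[3] X___X
_XX__
X_XX_
___X_
_XXXX
X__XX
[4] X___X
_XX__
X_XX_
___X_
_XX_X
X_X__
[5] X___X
_XX__
X_XX_
__XX_
___XX
X____
[6] X_XX_
_XXX_
X_XX_
__XX_
___XX
X____
[7] X_XX_
_XXX_
X_XX_
X_XX_
XX_XX
_____
[8] X_XX_
_XXX_
X_XX_
X_XX_
_X_XX
XX___
[9] X_XX_
_XXX_
X_X__
X___X
_X__X
XX___
[10] XXXX_
X__X_
XXX__
X___X
_X__X
XX___
[11] XXXX_
X__X_
XXX__
X__XX
_XXX_
XX_X_
[12] XXXX_
X__X_
XXX__
X_XXX
_____
XXXX_
[13] ___X_
XX_X_
XXX__
X_XXX
_____
XXXX_
[14] ___X_
XX_X_
XX___
XX__X
__X__
XXXX_
[15] ___XX
XX__X
XX__X
XX__X
__X__
XXXX_
[16] ___XX
XX__X
XX__X
XX___
__XXX
XXXXX
[17] ___XX
XX__X
XX__X
XX___
_XXXX
___XX
[18] ___XX
XX__X
XX__X
XX___
_XXX_
_____

13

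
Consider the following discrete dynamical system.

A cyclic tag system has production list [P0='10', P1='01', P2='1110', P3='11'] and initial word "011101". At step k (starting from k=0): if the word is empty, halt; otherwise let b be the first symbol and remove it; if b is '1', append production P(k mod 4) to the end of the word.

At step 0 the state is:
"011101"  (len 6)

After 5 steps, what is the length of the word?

9

k=0  "011101"  (len 6)
k=1  "11101"  (len 5)
k=2  "110101"  (len 6)
k=3  "101011110"  (len 9)
k=4  "0101111011"  (len 10)
k=5  "101111011"  (len 9)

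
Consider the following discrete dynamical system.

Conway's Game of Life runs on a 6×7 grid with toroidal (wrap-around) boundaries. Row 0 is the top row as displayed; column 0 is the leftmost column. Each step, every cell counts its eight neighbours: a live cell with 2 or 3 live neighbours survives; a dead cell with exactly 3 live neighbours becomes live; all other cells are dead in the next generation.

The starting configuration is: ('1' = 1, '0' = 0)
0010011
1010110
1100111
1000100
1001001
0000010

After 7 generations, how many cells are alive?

t=0: 0010011
1010110
1100111
1000100
1001001
0000010
t=1: 0101000
0010000
0000000
0001100
1000111
1000110
t=2: 0111100
0010000
0001000
0001101
1000000
1101000
t=3: 1000100
0100100
0011100
0001100
1111101
1001100
t=4: 1100110
0110110
0010010
1000000
1100001
0000000
t=5: 1111111
1010000
0011111
1000000
1100001
0000010
t=6: 1011110
0000000
1011111
0011100
1100001
0001000
t=7: 0011100
1000000
0110011
0000000
1100100
0001010

13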